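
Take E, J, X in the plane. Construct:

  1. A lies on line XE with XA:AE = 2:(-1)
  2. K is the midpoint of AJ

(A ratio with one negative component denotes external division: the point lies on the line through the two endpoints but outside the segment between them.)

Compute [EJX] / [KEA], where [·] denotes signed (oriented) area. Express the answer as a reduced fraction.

Set E = (0, 0), J = (1, 0), X = (0, 1); any affine frame gives the same invariant.
1. A lies on line XE with XA:AE = 2:(-1) ⇒ A = (0, -1)
2. K is the midpoint of AJ ⇒ K = (1/2, -1/2)
2·[EJX] = 1, 2·[KEA] = 1/2
[EJX]:[KEA] = 1:1/2 = 2

[EJX]:[KEA] = 2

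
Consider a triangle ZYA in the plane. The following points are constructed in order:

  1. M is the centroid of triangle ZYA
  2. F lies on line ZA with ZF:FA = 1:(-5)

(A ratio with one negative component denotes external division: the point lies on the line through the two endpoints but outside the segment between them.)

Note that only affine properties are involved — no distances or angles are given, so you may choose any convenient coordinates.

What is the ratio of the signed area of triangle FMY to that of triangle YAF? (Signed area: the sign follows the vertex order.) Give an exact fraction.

Assign Z = (0, 0), Y = (1, 0), A = (0, 1) — the answer is frame-independent, so this choice is without loss of generality.
1. M is the centroid of triangle ZYA ⇒ M = (1/3, 1/3)
2. F lies on line ZA with ZF:FA = 1:(-5) ⇒ F = (0, -1/4)
2·[FMY] = -1/2, 2·[YAF] = 5/4
[FMY]:[YAF] = -1/2:5/4 = -2/5

[FMY]:[YAF] = -2/5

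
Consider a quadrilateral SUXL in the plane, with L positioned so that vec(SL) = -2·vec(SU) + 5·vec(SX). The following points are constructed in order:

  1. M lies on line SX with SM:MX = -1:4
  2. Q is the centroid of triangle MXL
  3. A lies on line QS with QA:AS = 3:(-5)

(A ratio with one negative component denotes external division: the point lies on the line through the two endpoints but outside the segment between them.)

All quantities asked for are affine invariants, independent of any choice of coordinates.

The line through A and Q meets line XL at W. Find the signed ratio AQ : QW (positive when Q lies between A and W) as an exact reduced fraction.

Work in coordinates with S = (0, 0), U = (1, 0), X = (0, 1), L = (-2, 5).
1. M lies on line SX with SM:MX = -1:4 ⇒ M = (0, -1/3)
2. Q is the centroid of triangle MXL ⇒ Q = (-2/3, 17/9)
3. A lies on line QS with QA:AS = 3:(-5) ⇒ A = (-5/3, 85/18)
line AQ meets XL at W = (-6/5, 17/5)
Q = A + t·(W−A) with t = 15/7, so AQ:QW = 15/7:-8/7

AQ:QW = -15/8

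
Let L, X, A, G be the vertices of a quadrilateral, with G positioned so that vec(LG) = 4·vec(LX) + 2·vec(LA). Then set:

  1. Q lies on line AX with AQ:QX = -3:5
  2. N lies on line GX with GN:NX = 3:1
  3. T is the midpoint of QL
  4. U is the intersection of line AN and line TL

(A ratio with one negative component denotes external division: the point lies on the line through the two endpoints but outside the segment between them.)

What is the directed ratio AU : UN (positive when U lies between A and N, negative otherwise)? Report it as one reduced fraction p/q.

AU:UN = -12/41

Assign L = (0, 0), X = (1, 0), A = (0, 1), G = (4, 2) — the answer is frame-independent, so this choice is without loss of generality.
1. Q lies on line AX with AQ:QX = -3:5 ⇒ Q = (-3/2, 5/2)
2. N lies on line GX with GN:NX = 3:1 ⇒ N = (7/4, 1/2)
3. T is the midpoint of QL ⇒ T = (-3/4, 5/4)
4. U is the intersection of line AN and line TL ⇒ U = (-21/29, 35/29)
U = A + t·(N−A) with t = -12/29, so AU:UN = t:(1−t) = -12/29:41/29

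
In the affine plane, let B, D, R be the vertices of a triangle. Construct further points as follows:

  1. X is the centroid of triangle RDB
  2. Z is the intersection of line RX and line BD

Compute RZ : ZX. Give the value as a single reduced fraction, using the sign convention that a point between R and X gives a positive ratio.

Assign B = (0, 0), D = (1, 0), R = (0, 1) — the answer is frame-independent, so this choice is without loss of generality.
1. X is the centroid of triangle RDB ⇒ X = (1/3, 1/3)
2. Z is the intersection of line RX and line BD ⇒ Z = (1/2, 0)
Z = R + t·(X−R) with t = 3/2, so RZ:ZX = t:(1−t) = 3/2:-1/2

RZ:ZX = -3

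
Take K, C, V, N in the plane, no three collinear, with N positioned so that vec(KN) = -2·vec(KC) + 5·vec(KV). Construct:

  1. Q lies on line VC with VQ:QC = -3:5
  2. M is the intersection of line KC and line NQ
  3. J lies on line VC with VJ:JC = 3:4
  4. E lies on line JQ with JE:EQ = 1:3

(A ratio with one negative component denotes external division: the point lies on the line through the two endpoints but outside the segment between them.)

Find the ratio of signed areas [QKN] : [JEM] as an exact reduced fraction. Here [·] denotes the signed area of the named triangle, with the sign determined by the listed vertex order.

Set K = (0, 0), C = (1, 0), V = (0, 1), N = (-2, 5); any affine frame gives the same invariant.
1. Q lies on line VC with VQ:QC = -3:5 ⇒ Q = (-3/2, 5/2)
2. M is the intersection of line KC and line NQ ⇒ M = (-1, 0)
3. J lies on line VC with VJ:JC = 3:4 ⇒ J = (3/7, 4/7)
4. E lies on line JQ with JE:EQ = 1:3 ⇒ E = (-3/56, 59/56)
2·[QKN] = 5/2, 2·[JEM] = 27/28
[QKN]:[JEM] = 5/2:27/28 = 70/27

[QKN]:[JEM] = 70/27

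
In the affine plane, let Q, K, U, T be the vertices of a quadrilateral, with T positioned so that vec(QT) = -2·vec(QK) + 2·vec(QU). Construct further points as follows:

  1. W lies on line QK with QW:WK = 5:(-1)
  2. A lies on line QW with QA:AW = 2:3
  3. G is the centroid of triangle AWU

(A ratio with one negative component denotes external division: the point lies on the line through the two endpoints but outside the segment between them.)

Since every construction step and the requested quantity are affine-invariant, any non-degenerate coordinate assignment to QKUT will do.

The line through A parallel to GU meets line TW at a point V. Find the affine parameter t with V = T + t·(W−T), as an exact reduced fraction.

t = 1/2

Assign Q = (0, 0), K = (1, 0), U = (0, 1), T = (-2, 2) — the answer is frame-independent, so this choice is without loss of generality.
1. W lies on line QK with QW:WK = 5:(-1) ⇒ W = (5/4, 0)
2. A lies on line QW with QA:AW = 2:3 ⇒ A = (1/2, 0)
3. G is the centroid of triangle AWU ⇒ G = (7/12, 1/3)
through A parallel to GU: direction (-7/12, 2/3); meets TW at V = (-3/8, 1)
V = T + t·(W−T) with t = 1/2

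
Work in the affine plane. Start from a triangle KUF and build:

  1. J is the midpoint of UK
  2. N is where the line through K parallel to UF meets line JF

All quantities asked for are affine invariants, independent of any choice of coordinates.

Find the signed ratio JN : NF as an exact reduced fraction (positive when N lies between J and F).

Choose coordinates K = (0, 0), U = (1, 0), F = (0, 1).
1. J is the midpoint of UK ⇒ J = (1/2, 0)
2. N is where the line through K parallel to UF meets line JF ⇒ N = (1, -1)
N = J + t·(F−J) with t = -1, so JN:NF = t:(1−t) = -1:2

JN:NF = -1/2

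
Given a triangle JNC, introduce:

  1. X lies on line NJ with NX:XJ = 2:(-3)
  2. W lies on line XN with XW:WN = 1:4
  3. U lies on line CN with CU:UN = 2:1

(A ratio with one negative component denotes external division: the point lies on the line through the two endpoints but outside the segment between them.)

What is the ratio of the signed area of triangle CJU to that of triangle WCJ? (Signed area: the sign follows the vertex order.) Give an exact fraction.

Choose coordinates J = (0, 0), N = (1, 0), C = (0, 1).
1. X lies on line NJ with NX:XJ = 2:(-3) ⇒ X = (3, 0)
2. W lies on line XN with XW:WN = 1:4 ⇒ W = (13/5, 0)
3. U lies on line CN with CU:UN = 2:1 ⇒ U = (2/3, 1/3)
2·[CJU] = 2/3, 2·[WCJ] = 13/5
[CJU]:[WCJ] = 2/3:13/5 = 10/39

[CJU]:[WCJ] = 10/39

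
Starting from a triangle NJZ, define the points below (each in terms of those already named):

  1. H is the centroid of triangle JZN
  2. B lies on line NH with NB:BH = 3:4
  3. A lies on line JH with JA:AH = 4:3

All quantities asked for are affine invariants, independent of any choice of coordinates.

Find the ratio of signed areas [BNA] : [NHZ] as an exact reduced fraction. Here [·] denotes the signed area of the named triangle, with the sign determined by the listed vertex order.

[BNA]:[NHZ] = 9/49

Set N = (0, 0), J = (1, 0), Z = (0, 1); any affine frame gives the same invariant.
1. H is the centroid of triangle JZN ⇒ H = (1/3, 1/3)
2. B lies on line NH with NB:BH = 3:4 ⇒ B = (1/7, 1/7)
3. A lies on line JH with JA:AH = 4:3 ⇒ A = (13/21, 4/21)
2·[BNA] = 3/49, 2·[NHZ] = 1/3
[BNA]:[NHZ] = 3/49:1/3 = 9/49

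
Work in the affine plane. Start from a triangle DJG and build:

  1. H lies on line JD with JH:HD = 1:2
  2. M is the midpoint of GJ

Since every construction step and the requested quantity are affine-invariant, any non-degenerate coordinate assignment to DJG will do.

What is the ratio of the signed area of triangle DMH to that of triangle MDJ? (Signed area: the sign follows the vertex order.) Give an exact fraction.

[DMH]:[MDJ] = -2/3

Set D = (0, 0), J = (1, 0), G = (0, 1); any affine frame gives the same invariant.
1. H lies on line JD with JH:HD = 1:2 ⇒ H = (2/3, 0)
2. M is the midpoint of GJ ⇒ M = (1/2, 1/2)
2·[DMH] = -1/3, 2·[MDJ] = 1/2
[DMH]:[MDJ] = -1/3:1/2 = -2/3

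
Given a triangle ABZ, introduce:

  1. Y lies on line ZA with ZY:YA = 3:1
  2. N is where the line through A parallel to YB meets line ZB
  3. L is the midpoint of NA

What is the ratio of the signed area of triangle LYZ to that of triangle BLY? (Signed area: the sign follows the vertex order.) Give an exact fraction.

Assign A = (0, 0), B = (1, 0), Z = (0, 1) — the answer is frame-independent, so this choice is without loss of generality.
1. Y lies on line ZA with ZY:YA = 3:1 ⇒ Y = (0, 1/4)
2. N is where the line through A parallel to YB meets line ZB ⇒ N = (4/3, -1/3)
3. L is the midpoint of NA ⇒ L = (2/3, -1/6)
2·[LYZ] = -1/2, 2·[BLY] = -1/4
[LYZ]:[BLY] = -1/2:-1/4 = 2

[LYZ]:[BLY] = 2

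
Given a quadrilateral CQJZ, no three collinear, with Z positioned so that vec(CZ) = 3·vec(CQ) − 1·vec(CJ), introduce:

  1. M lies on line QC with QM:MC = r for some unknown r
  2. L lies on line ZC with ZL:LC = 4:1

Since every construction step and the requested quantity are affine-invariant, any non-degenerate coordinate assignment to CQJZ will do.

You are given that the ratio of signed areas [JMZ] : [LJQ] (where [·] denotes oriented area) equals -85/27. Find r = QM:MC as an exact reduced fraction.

Work in coordinates with C = (0, 0), Q = (1, 0), J = (0, 1), Z = (3, -1).
1. With QM:MC = r, write λ = r/(r+1) so M = Q + λ·(C−Q); M is affine-linear in λ
2. L lies on line ZC with ZL:LC = 4:1 ⇒ L = (3/5, -1/5)
Every point depending on M is an affine combination of M and λ-independent points, so each such coordinate is linear in λ; the λ² term in each signed area is a multiple of (C−Q)×(C−Q) = 0, so 2·[JMZ] and 2·[LJQ] are each linear in λ. Evaluating at λ=0 and λ=1:
  2·[JMZ] = 2·λ + 1,   2·[LJQ] = -3/5
So [JMZ]:[LJQ] = (2·λ + 1) / (-3/5). Setting this equal to -85/27:
  2·λ + 1 = -85/27·(-3/5)  ⇒  λ = 4/9
Then r = λ/(1−λ) = (4/9)/(5/9) = 4/5. Check: with r = 4/5, M = (5/9, 0) and [JMZ]:[LJQ] = -85/27 as required.

r = 4/5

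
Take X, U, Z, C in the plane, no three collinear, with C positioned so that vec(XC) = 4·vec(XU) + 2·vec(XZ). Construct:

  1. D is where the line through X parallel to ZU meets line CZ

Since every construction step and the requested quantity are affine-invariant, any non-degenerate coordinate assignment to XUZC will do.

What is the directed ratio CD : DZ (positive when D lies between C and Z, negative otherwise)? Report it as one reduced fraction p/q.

CD:DZ = -6

Choose coordinates X = (0, 0), U = (1, 0), Z = (0, 1), C = (4, 2).
1. D is where the line through X parallel to ZU meets line CZ ⇒ D = (-4/5, 4/5)
D = C + t·(Z−C) with t = 6/5, so CD:DZ = t:(1−t) = 6/5:-1/5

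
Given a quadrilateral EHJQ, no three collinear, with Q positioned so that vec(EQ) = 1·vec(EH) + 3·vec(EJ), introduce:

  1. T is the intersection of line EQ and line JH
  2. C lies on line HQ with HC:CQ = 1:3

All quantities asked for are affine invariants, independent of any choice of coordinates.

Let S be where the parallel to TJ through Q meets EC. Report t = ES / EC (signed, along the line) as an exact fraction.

Work in coordinates with E = (0, 0), H = (1, 0), J = (0, 1), Q = (1, 3).
1. T is the intersection of line EQ and line JH ⇒ T = (1/4, 3/4)
2. C lies on line HQ with HC:CQ = 1:3 ⇒ C = (1, 3/4)
through Q parallel to TJ: direction (-1/4, 1/4); meets EC at S = (16/7, 12/7)
S = E + t·(C−E) with t = 16/7

t = 16/7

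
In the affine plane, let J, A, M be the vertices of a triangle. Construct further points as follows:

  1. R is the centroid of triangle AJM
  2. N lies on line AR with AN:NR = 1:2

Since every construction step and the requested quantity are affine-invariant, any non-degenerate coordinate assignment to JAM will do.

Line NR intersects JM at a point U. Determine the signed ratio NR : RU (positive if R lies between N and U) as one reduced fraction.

Set J = (0, 0), A = (1, 0), M = (0, 1); any affine frame gives the same invariant.
1. R is the centroid of triangle AJM ⇒ R = (1/3, 1/3)
2. N lies on line AR with AN:NR = 1:2 ⇒ N = (7/9, 1/9)
line NR meets JM at U = (0, 1/2)
R = N + t·(U−N) with t = 4/7, so NR:RU = 4/7:3/7

NR:RU = 4/3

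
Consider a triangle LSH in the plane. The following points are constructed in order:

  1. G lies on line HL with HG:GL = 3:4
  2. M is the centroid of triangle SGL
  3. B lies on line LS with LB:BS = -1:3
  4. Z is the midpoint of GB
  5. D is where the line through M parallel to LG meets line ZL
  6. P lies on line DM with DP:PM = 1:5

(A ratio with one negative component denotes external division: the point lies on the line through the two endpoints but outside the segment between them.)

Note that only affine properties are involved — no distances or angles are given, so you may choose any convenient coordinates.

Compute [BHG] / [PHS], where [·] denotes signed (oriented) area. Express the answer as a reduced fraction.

[BHG]:[PHS] = 9/40

Choose coordinates L = (0, 0), S = (1, 0), H = (0, 1).
1. G lies on line HL with HG:GL = 3:4 ⇒ G = (0, 4/7)
2. M is the centroid of triangle SGL ⇒ M = (1/3, 4/21)
3. B lies on line LS with LB:BS = -1:3 ⇒ B = (-1/2, 0)
4. Z is the midpoint of GB ⇒ Z = (-1/4, 2/7)
5. D is where the line through M parallel to LG meets line ZL ⇒ D = (1/3, -8/21)
6. P lies on line DM with DP:PM = 1:5 ⇒ P = (1/3, -2/7)
2·[BHG] = -3/14, 2·[PHS] = -20/21
[BHG]:[PHS] = -3/14:-20/21 = 9/40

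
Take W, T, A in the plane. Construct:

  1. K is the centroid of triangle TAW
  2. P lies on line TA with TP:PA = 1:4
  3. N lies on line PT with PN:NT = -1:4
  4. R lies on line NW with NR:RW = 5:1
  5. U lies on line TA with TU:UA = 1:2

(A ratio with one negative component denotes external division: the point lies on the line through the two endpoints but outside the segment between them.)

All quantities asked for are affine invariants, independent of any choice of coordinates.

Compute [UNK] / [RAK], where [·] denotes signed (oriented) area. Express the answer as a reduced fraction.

Choose coordinates W = (0, 0), T = (1, 0), A = (0, 1).
1. K is the centroid of triangle TAW ⇒ K = (1/3, 1/3)
2. P lies on line TA with TP:PA = 1:4 ⇒ P = (4/5, 1/5)
3. N lies on line PT with PN:NT = -1:4 ⇒ N = (11/15, 4/15)
4. R lies on line NW with NR:RW = 5:1 ⇒ R = (11/90, 2/45)
5. U lies on line TA with TU:UA = 1:2 ⇒ U = (2/3, 1/3)
2·[UNK] = -1/45, 2·[RAK] = -32/135
[UNK]:[RAK] = -1/45:-32/135 = 3/32

[UNK]:[RAK] = 3/32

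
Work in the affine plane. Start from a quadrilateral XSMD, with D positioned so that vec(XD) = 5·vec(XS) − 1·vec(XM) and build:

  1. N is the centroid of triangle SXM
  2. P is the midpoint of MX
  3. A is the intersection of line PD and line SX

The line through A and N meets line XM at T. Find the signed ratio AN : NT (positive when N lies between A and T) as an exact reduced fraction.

Work in coordinates with X = (0, 0), S = (1, 0), M = (0, 1), D = (5, -1).
1. N is the centroid of triangle SXM ⇒ N = (1/3, 1/3)
2. P is the midpoint of MX ⇒ P = (0, 1/2)
3. A is the intersection of line PD and line SX ⇒ A = (5/3, 0)
line AN meets XM at T = (0, 5/12)
N = A + t·(T−A) with t = 4/5, so AN:NT = 4/5:1/5

AN:NT = 4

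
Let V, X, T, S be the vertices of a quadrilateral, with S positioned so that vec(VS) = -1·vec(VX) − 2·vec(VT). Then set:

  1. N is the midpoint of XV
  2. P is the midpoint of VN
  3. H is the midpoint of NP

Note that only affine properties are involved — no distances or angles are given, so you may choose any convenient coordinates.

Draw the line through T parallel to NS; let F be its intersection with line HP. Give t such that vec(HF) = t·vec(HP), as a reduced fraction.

Set V = (0, 0), X = (1, 0), T = (0, 1), S = (-1, -2); any affine frame gives the same invariant.
1. N is the midpoint of XV ⇒ N = (1/2, 0)
2. P is the midpoint of VN ⇒ P = (1/4, 0)
3. H is the midpoint of NP ⇒ H = (3/8, 0)
through T parallel to NS: direction (-3/2, -2); meets HP at F = (-3/4, 0)
F = H + t·(P−H) with t = 9

t = 9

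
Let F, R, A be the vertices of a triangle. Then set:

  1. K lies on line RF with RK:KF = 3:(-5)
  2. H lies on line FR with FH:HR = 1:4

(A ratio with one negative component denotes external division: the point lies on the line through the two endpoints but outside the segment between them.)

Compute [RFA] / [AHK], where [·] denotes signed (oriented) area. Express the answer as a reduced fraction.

Assign F = (0, 0), R = (1, 0), A = (0, 1) — the answer is frame-independent, so this choice is without loss of generality.
1. K lies on line RF with RK:KF = 3:(-5) ⇒ K = (5/2, 0)
2. H lies on line FR with FH:HR = 1:4 ⇒ H = (1/5, 0)
2·[RFA] = -1, 2·[AHK] = 23/10
[RFA]:[AHK] = -1:23/10 = -10/23

[RFA]:[AHK] = -10/23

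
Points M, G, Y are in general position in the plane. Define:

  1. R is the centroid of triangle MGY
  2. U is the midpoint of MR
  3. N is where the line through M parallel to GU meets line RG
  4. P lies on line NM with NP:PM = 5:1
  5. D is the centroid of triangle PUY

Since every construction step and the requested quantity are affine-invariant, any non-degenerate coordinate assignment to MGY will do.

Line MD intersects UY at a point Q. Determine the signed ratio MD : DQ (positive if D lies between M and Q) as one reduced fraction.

Set M = (0, 0), G = (1, 0), Y = (0, 1); any affine frame gives the same invariant.
1. R is the centroid of triangle MGY ⇒ R = (1/3, 1/3)
2. U is the midpoint of MR ⇒ U = (1/6, 1/6)
3. N is where the line through M parallel to GU meets line RG ⇒ N = (5/3, -1/3)
4. P lies on line NM with NP:PM = 5:1 ⇒ P = (5/18, -1/18)
5. D is the centroid of triangle PUY ⇒ D = (4/27, 10/27)
line MD meets UY at Q = (2/15, 1/3)
D = M + t·(Q−M) with t = 10/9, so MD:DQ = 10/9:-1/9

MD:DQ = -10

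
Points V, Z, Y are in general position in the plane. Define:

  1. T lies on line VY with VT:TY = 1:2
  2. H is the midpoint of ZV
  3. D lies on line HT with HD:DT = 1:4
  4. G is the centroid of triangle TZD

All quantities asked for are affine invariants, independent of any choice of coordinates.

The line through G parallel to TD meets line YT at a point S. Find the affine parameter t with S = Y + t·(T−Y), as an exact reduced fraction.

t = 5/6

Work in coordinates with V = (0, 0), Z = (1, 0), Y = (0, 1).
1. T lies on line VY with VT:TY = 1:2 ⇒ T = (0, 1/3)
2. H is the midpoint of ZV ⇒ H = (1/2, 0)
3. D lies on line HT with HD:DT = 1:4 ⇒ D = (2/5, 1/15)
4. G is the centroid of triangle TZD ⇒ G = (7/15, 2/15)
through G parallel to TD: direction (2/5, -4/15); meets YT at S = (0, 4/9)
S = Y + t·(T−Y) with t = 5/6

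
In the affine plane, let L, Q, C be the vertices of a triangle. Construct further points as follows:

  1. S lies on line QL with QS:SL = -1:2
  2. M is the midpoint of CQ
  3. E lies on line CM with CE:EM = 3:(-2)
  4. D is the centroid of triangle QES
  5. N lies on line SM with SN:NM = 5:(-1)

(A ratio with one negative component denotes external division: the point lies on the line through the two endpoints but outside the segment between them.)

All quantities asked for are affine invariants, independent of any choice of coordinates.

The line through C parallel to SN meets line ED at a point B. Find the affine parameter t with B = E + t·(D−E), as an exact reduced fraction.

t = 3

Assign L = (0, 0), Q = (1, 0), C = (0, 1) — the answer is frame-independent, so this choice is without loss of generality.
1. S lies on line QL with QS:SL = -1:2 ⇒ S = (2, 0)
2. M is the midpoint of CQ ⇒ M = (1/2, 1/2)
3. E lies on line CM with CE:EM = 3:(-2) ⇒ E = (3/2, -1/2)
4. D is the centroid of triangle QES ⇒ D = (3/2, -1/6)
5. N lies on line SM with SN:NM = 5:(-1) ⇒ N = (1/8, 5/8)
through C parallel to SN: direction (-15/8, 5/8); meets ED at B = (3/2, 1/2)
B = E + t·(D−E) with t = 3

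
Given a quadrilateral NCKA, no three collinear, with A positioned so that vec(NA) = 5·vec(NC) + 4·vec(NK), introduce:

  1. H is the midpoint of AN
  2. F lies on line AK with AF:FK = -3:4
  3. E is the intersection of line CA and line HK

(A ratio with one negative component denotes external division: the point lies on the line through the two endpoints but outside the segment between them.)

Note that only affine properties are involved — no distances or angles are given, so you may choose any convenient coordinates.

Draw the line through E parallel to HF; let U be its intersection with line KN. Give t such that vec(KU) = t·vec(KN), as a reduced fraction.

t = 16/21

Assign N = (0, 0), C = (1, 0), K = (0, 1), A = (5, 4) — the answer is frame-independent, so this choice is without loss of generality.
1. H is the midpoint of AN ⇒ H = (5/2, 2)
2. F lies on line AK with AF:FK = -3:4 ⇒ F = (20, 13)
3. E is the intersection of line CA and line HK ⇒ E = (10/3, 7/3)
through E parallel to HF: direction (35/2, 11); meets KN at U = (0, 5/21)
U = K + t·(N−K) with t = 16/21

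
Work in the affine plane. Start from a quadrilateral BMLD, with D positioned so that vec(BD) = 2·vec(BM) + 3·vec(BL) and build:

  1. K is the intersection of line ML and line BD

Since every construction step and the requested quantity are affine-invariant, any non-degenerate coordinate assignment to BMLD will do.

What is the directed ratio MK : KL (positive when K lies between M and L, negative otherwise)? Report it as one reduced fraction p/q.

Set B = (0, 0), M = (1, 0), L = (0, 1), D = (2, 3); any affine frame gives the same invariant.
1. K is the intersection of line ML and line BD ⇒ K = (2/5, 3/5)
K = M + t·(L−M) with t = 3/5, so MK:KL = t:(1−t) = 3/5:2/5

MK:KL = 3/2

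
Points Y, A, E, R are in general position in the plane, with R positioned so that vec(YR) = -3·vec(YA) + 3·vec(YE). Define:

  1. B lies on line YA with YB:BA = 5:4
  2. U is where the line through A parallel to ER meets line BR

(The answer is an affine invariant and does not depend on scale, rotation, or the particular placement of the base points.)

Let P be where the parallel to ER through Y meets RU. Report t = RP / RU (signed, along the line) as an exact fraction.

t = 3

Assign Y = (0, 0), A = (1, 0), E = (0, 1), R = (-3, 3) — the answer is frame-independent, so this choice is without loss of generality.
1. B lies on line YA with YB:BA = 5:4 ⇒ B = (5/9, 0)
2. U is where the line through A parallel to ER meets line BR ⇒ U = (-19/17, 24/17)
through Y parallel to ER: direction (-3, 2); meets RU at P = (45/17, -30/17)
P = R + t·(U−R) with t = 3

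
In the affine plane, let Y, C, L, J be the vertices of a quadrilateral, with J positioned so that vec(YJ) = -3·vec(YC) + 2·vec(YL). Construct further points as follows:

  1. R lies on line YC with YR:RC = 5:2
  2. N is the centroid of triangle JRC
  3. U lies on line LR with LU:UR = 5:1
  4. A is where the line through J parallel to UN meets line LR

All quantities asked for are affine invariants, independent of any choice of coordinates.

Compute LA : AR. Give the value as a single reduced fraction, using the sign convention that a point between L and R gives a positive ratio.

Set Y = (0, 0), C = (1, 0), L = (0, 1), J = (-3, 2); any affine frame gives the same invariant.
1. R lies on line YC with YR:RC = 5:2 ⇒ R = (5/7, 0)
2. N is the centroid of triangle JRC ⇒ N = (-3/7, 2/3)
3. U lies on line LR with LU:UR = 5:1 ⇒ U = (25/42, 1/6)
4. A is where the line through J parallel to UN meets line LR ⇒ A = (25/49, 2/7)
A = L + t·(R−L) with t = 5/7, so LA:AR = t:(1−t) = 5/7:2/7

LA:AR = 5/2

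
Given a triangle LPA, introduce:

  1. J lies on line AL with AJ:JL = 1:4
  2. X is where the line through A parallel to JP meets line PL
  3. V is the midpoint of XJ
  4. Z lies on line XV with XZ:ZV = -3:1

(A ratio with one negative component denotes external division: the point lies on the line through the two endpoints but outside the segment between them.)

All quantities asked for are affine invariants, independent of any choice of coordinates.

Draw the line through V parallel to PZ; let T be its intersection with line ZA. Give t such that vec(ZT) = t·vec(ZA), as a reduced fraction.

t = 4/7

Work in coordinates with L = (0, 0), P = (1, 0), A = (0, 1).
1. J lies on line AL with AJ:JL = 1:4 ⇒ J = (0, 4/5)
2. X is where the line through A parallel to JP meets line PL ⇒ X = (5/4, 0)
3. V is the midpoint of XJ ⇒ V = (5/8, 2/5)
4. Z lies on line XV with XZ:ZV = -3:1 ⇒ Z = (5/16, 3/5)
through V parallel to PZ: direction (-11/16, 3/5); meets ZA at T = (15/112, 29/35)
T = Z + t·(A−Z) with t = 4/7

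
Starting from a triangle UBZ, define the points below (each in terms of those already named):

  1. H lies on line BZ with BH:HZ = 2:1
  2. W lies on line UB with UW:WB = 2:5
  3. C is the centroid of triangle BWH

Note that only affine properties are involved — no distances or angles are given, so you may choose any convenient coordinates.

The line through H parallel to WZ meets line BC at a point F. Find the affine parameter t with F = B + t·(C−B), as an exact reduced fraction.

Assign U = (0, 0), B = (1, 0), Z = (0, 1) — the answer is frame-independent, so this choice is without loss of generality.
1. H lies on line BZ with BH:HZ = 2:1 ⇒ H = (1/3, 2/3)
2. W lies on line UB with UW:WB = 2:5 ⇒ W = (2/7, 0)
3. C is the centroid of triangle BWH ⇒ C = (34/63, 2/9)
through H parallel to WZ: direction (-2/7, 1); meets BC at F = (47/105, 4/15)
F = B + t·(C−B) with t = 6/5

t = 6/5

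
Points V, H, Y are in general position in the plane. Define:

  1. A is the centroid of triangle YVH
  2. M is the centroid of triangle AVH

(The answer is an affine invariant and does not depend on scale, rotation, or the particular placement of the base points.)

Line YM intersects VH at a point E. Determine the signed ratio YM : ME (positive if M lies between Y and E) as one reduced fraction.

Choose coordinates V = (0, 0), H = (1, 0), Y = (0, 1).
1. A is the centroid of triangle YVH ⇒ A = (1/3, 1/3)
2. M is the centroid of triangle AVH ⇒ M = (4/9, 1/9)
line YM meets VH at E = (1/2, 0)
M = Y + t·(E−Y) with t = 8/9, so YM:ME = 8/9:1/9

YM:ME = 8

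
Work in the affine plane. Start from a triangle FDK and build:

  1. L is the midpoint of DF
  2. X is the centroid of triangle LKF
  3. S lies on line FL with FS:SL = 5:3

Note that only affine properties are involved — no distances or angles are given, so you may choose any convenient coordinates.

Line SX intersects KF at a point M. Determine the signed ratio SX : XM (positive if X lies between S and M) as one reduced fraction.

Set F = (0, 0), D = (1, 0), K = (0, 1); any affine frame gives the same invariant.
1. L is the midpoint of DF ⇒ L = (1/2, 0)
2. X is the centroid of triangle LKF ⇒ X = (1/6, 1/3)
3. S lies on line FL with FS:SL = 5:3 ⇒ S = (5/16, 0)
line SX meets KF at M = (0, 5/7)
X = S + t·(M−S) with t = 7/15, so SX:XM = 7/15:8/15

SX:XM = 7/8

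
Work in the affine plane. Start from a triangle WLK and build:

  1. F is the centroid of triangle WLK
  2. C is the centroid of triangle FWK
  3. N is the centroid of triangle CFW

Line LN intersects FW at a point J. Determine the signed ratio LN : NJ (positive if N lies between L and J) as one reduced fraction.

Assign W = (0, 0), L = (1, 0), K = (0, 1) — the answer is frame-independent, so this choice is without loss of generality.
1. F is the centroid of triangle WLK ⇒ F = (1/3, 1/3)
2. C is the centroid of triangle FWK ⇒ C = (1/9, 4/9)
3. N is the centroid of triangle CFW ⇒ N = (4/27, 7/27)
line LN meets FW at J = (7/30, 7/30)
N = L + t·(J−L) with t = 10/9, so LN:NJ = 10/9:-1/9

LN:NJ = -10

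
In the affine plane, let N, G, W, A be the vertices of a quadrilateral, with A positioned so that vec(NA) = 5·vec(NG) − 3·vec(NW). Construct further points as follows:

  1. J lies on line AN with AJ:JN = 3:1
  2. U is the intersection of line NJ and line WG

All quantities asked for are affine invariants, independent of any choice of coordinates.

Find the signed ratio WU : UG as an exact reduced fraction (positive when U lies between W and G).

WU:UG = -5/3

Work in coordinates with N = (0, 0), G = (1, 0), W = (0, 1), A = (5, -3).
1. J lies on line AN with AJ:JN = 3:1 ⇒ J = (5/4, -3/4)
2. U is the intersection of line NJ and line WG ⇒ U = (5/2, -3/2)
U = W + t·(G−W) with t = 5/2, so WU:UG = t:(1−t) = 5/2:-3/2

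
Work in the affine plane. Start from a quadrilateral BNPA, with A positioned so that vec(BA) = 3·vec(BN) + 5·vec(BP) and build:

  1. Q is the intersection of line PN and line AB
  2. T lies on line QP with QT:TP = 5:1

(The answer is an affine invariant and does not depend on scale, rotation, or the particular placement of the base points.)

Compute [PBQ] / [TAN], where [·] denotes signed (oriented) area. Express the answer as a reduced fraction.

Set B = (0, 0), N = (1, 0), P = (0, 1), A = (3, 5); any affine frame gives the same invariant.
1. Q is the intersection of line PN and line AB ⇒ Q = (3/8, 5/8)
2. T lies on line QP with QT:TP = 5:1 ⇒ T = (1/16, 15/16)
2·[PBQ] = 3/8, 2·[TAN] = -105/16
[PBQ]:[TAN] = 3/8:-105/16 = -2/35

[PBQ]:[TAN] = -2/35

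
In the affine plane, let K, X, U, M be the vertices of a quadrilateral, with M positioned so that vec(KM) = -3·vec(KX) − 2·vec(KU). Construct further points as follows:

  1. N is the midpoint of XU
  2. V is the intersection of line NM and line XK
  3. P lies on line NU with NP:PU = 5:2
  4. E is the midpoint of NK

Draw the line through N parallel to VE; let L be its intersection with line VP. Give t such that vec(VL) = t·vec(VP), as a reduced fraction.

t = 1/6

Assign K = (0, 0), X = (1, 0), U = (0, 1), M = (-3, -2) — the answer is frame-independent, so this choice is without loss of generality.
1. N is the midpoint of XU ⇒ N = (1/2, 1/2)
2. V is the intersection of line NM and line XK ⇒ V = (-1/5, 0)
3. P lies on line NU with NP:PU = 5:2 ⇒ P = (1/7, 6/7)
4. E is the midpoint of NK ⇒ E = (1/4, 1/4)
through N parallel to VE: direction (9/20, 1/4); meets VP at L = (-1/7, 1/7)
L = V + t·(P−V) with t = 1/6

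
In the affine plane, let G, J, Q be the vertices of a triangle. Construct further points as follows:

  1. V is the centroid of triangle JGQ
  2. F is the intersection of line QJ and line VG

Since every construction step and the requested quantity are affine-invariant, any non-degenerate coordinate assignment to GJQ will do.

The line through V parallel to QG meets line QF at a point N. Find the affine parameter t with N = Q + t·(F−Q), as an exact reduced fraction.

t = 2/3

Work in coordinates with G = (0, 0), J = (1, 0), Q = (0, 1).
1. V is the centroid of triangle JGQ ⇒ V = (1/3, 1/3)
2. F is the intersection of line QJ and line VG ⇒ F = (1/2, 1/2)
through V parallel to QG: direction (0, -1); meets QF at N = (1/3, 2/3)
N = Q + t·(F−Q) with t = 2/3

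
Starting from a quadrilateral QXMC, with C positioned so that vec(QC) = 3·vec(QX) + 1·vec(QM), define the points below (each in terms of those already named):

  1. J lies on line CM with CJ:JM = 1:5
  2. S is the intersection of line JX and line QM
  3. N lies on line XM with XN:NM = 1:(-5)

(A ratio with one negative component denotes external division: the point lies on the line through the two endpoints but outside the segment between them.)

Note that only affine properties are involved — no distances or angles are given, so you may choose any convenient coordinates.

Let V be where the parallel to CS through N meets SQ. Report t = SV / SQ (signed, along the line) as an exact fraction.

Work in coordinates with Q = (0, 0), X = (1, 0), M = (0, 1), C = (3, 1).
1. J lies on line CM with CJ:JM = 1:5 ⇒ J = (5/2, 1)
2. S is the intersection of line JX and line QM ⇒ S = (0, -2/3)
3. N lies on line XM with XN:NM = 1:(-5) ⇒ N = (5/4, -1/4)
through N parallel to CS: direction (-3, -5/3); meets SQ at V = (0, -17/18)
V = S + t·(Q−S) with t = -5/12

t = -5/12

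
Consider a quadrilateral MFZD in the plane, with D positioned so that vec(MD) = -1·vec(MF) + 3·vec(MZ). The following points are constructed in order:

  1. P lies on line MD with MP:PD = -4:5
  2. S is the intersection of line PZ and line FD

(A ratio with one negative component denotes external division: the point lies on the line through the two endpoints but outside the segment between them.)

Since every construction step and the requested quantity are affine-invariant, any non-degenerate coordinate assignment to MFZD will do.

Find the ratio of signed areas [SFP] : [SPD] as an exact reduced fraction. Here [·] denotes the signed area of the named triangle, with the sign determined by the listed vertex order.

Set M = (0, 0), F = (1, 0), Z = (0, 1), D = (-1, 3); any affine frame gives the same invariant.
1. P lies on line MD with MP:PD = -4:5 ⇒ P = (4, -12)
2. S is the intersection of line PZ and line FD ⇒ S = (-2/7, 27/14)
2·[SFP] = -135/14, 2·[SPD] = -75/14
[SFP]:[SPD] = -135/14:-75/14 = 9/5

[SFP]:[SPD] = 9/5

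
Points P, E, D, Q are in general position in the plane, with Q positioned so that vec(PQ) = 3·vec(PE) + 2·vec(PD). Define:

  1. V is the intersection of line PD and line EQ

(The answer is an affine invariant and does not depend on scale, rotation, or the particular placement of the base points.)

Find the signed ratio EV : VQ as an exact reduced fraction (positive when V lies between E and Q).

Assign P = (0, 0), E = (1, 0), D = (0, 1), Q = (3, 2) — the answer is frame-independent, so this choice is without loss of generality.
1. V is the intersection of line PD and line EQ ⇒ V = (0, -1)
V = E + t·(Q−E) with t = -1/2, so EV:VQ = t:(1−t) = -1/2:3/2

EV:VQ = -1/3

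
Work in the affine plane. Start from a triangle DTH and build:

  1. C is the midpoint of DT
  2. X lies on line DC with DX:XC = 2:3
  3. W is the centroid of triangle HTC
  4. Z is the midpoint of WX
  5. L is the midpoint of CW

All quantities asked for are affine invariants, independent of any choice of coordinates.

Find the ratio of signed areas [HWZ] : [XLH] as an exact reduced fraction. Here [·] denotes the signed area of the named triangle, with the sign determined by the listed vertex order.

[HWZ]:[XLH] = -11/20

Assign D = (0, 0), T = (1, 0), H = (0, 1) — the answer is frame-independent, so this choice is without loss of generality.
1. C is the midpoint of DT ⇒ C = (1/2, 0)
2. X lies on line DC with DX:XC = 2:3 ⇒ X = (1/5, 0)
3. W is the centroid of triangle HTC ⇒ W = (1/2, 1/3)
4. Z is the midpoint of WX ⇒ Z = (7/20, 1/6)
5. L is the midpoint of CW ⇒ L = (1/2, 1/6)
2·[HWZ] = -11/60, 2·[XLH] = 1/3
[HWZ]:[XLH] = -11/60:1/3 = -11/20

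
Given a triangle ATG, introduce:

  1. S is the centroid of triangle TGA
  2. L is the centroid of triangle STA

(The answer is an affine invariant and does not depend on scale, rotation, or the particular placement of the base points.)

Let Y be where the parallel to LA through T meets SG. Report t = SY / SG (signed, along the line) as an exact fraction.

Set A = (0, 0), T = (1, 0), G = (0, 1); any affine frame gives the same invariant.
1. S is the centroid of triangle TGA ⇒ S = (1/3, 1/3)
2. L is the centroid of triangle STA ⇒ L = (4/9, 1/9)
through T parallel to LA: direction (-4/9, -1/9); meets SG at Y = (5/9, -1/9)
Y = S + t·(G−S) with t = -2/3

t = -2/3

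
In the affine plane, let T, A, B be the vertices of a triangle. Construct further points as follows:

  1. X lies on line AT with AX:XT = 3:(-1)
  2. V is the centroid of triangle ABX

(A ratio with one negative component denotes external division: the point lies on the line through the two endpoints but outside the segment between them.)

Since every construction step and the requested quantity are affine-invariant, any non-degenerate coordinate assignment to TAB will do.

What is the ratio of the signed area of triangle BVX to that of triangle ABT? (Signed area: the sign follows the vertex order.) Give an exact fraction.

Assign T = (0, 0), A = (1, 0), B = (0, 1) — the answer is frame-independent, so this choice is without loss of generality.
1. X lies on line AT with AX:XT = 3:(-1) ⇒ X = (-1/2, 0)
2. V is the centroid of triangle ABX ⇒ V = (1/6, 1/3)
2·[BVX] = -1/2, 2·[ABT] = 1
[BVX]:[ABT] = -1/2:1 = -1/2

[BVX]:[ABT] = -1/2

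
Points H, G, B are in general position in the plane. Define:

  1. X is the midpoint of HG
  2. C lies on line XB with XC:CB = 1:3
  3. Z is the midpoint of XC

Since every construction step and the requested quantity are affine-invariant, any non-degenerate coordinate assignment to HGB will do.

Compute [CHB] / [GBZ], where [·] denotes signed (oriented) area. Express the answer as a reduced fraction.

[CHB]:[GBZ] = -6/7

Choose coordinates H = (0, 0), G = (1, 0), B = (0, 1).
1. X is the midpoint of HG ⇒ X = (1/2, 0)
2. C lies on line XB with XC:CB = 1:3 ⇒ C = (3/8, 1/4)
3. Z is the midpoint of XC ⇒ Z = (7/16, 1/8)
2·[CHB] = -3/8, 2·[GBZ] = 7/16
[CHB]:[GBZ] = -3/8:7/16 = -6/7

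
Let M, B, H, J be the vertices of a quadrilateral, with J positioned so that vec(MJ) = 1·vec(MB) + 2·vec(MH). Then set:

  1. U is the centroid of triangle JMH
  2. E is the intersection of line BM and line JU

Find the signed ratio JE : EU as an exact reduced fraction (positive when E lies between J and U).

Work in coordinates with M = (0, 0), B = (1, 0), H = (0, 1), J = (1, 2).
1. U is the centroid of triangle JMH ⇒ U = (1/3, 1)
2. E is the intersection of line BM and line JU ⇒ E = (-1/3, 0)
E = J + t·(U−J) with t = 2, so JE:EU = t:(1−t) = 2:-1

JE:EU = -2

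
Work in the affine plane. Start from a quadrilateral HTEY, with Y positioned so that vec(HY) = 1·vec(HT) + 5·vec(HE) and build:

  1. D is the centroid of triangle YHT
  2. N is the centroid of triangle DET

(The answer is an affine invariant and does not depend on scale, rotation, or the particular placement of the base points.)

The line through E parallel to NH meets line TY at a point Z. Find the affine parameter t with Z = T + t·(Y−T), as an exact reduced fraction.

t = 13/25

Assign H = (0, 0), T = (1, 0), E = (0, 1), Y = (1, 5) — the answer is frame-independent, so this choice is without loss of generality.
1. D is the centroid of triangle YHT ⇒ D = (2/3, 5/3)
2. N is the centroid of triangle DET ⇒ N = (5/9, 8/9)
through E parallel to NH: direction (-5/9, -8/9); meets TY at Z = (1, 13/5)
Z = T + t·(Y−T) with t = 13/25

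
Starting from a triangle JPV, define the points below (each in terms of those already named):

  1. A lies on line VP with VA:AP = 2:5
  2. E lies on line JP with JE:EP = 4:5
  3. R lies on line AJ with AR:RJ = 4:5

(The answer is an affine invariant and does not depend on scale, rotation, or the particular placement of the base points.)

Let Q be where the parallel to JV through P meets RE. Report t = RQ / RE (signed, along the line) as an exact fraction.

t = 53/18

Assign J = (0, 0), P = (1, 0), V = (0, 1) — the answer is frame-independent, so this choice is without loss of generality.
1. A lies on line VP with VA:AP = 2:5 ⇒ A = (2/7, 5/7)
2. E lies on line JP with JE:EP = 4:5 ⇒ E = (4/9, 0)
3. R lies on line AJ with AR:RJ = 4:5 ⇒ R = (10/63, 25/63)
through P parallel to JV: direction (0, 1); meets RE at Q = (1, -125/162)
Q = R + t·(E−R) with t = 53/18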